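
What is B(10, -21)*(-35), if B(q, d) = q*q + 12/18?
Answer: -10570/3 ≈ -3523.3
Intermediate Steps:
B(q, d) = ⅔ + q² (B(q, d) = q² + 12*(1/18) = q² + ⅔ = ⅔ + q²)
B(10, -21)*(-35) = (⅔ + 10²)*(-35) = (⅔ + 100)*(-35) = (302/3)*(-35) = -10570/3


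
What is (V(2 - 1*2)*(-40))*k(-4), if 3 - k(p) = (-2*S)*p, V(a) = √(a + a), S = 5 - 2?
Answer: 0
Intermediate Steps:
S = 3
V(a) = √2*√a (V(a) = √(2*a) = √2*√a)
k(p) = 3 + 6*p (k(p) = 3 - (-2*3)*p = 3 - (-6)*p = 3 + 6*p)
(V(2 - 1*2)*(-40))*k(-4) = ((√2*√(2 - 1*2))*(-40))*(3 + 6*(-4)) = ((√2*√(2 - 2))*(-40))*(3 - 24) = ((√2*√0)*(-40))*(-21) = ((√2*0)*(-40))*(-21) = (0*(-40))*(-21) = 0*(-21) = 0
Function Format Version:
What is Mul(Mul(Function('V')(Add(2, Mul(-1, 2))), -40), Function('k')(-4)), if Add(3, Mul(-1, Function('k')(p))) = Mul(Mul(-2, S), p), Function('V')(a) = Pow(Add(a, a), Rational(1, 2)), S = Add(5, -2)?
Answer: 0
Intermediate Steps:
S = 3
Function('V')(a) = Mul(Pow(2, Rational(1, 2)), Pow(a, Rational(1, 2))) (Function('V')(a) = Pow(Mul(2, a), Rational(1, 2)) = Mul(Pow(2, Rational(1, 2)), Pow(a, Rational(1, 2))))
Function('k')(p) = Add(3, Mul(6, p)) (Function('k')(p) = Add(3, Mul(-1, Mul(Mul(-2, 3), p))) = Add(3, Mul(-1, Mul(-6, p))) = Add(3, Mul(6, p)))
Mul(Mul(Function('V')(Add(2, Mul(-1, 2))), -40), Function('k')(-4)) = Mul(Mul(Mul(Pow(2, Rational(1, 2)), Pow(Add(2, Mul(-1, 2)), Rational(1, 2))), -40), Add(3, Mul(6, -4))) = Mul(Mul(Mul(Pow(2, Rational(1, 2)), Pow(Add(2, -2), Rational(1, 2))), -40), Add(3, -24)) = Mul(Mul(Mul(Pow(2, Rational(1, 2)), Pow(0, Rational(1, 2))), -40), -21) = Mul(Mul(Mul(Pow(2, Rational(1, 2)), 0), -40), -21) = Mul(Mul(0, -40), -21) = Mul(0, -21) = 0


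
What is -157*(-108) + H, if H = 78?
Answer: 17034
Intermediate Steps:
-157*(-108) + H = -157*(-108) + 78 = 16956 + 78 = 17034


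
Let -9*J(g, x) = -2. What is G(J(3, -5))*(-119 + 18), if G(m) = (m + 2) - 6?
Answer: 3434/9 ≈ 381.56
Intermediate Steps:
J(g, x) = 2/9 (J(g, x) = -1/9*(-2) = 2/9)
G(m) = -4 + m (G(m) = (2 + m) - 6 = -4 + m)
G(J(3, -5))*(-119 + 18) = (-4 + 2/9)*(-119 + 18) = -34/9*(-101) = 3434/9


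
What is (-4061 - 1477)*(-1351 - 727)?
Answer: 11507964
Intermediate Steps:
(-4061 - 1477)*(-1351 - 727) = -5538*(-2078) = 11507964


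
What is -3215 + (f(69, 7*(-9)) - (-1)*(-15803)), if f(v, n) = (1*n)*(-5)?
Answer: -18703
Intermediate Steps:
f(v, n) = -5*n (f(v, n) = n*(-5) = -5*n)
-3215 + (f(69, 7*(-9)) - (-1)*(-15803)) = -3215 + (-35*(-9) - (-1)*(-15803)) = -3215 + (-5*(-63) - 1*15803) = -3215 + (315 - 15803) = -3215 - 15488 = -18703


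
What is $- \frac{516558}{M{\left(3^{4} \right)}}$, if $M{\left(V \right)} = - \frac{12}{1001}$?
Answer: $\frac{86179093}{2} \approx 4.309 \cdot 10^{7}$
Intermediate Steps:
$M{\left(V \right)} = - \frac{12}{1001}$ ($M{\left(V \right)} = \left(-12\right) \frac{1}{1001} = - \frac{12}{1001}$)
$- \frac{516558}{M{\left(3^{4} \right)}} = - \frac{516558}{- \frac{12}{1001}} = \left(-516558\right) \left(- \frac{1001}{12}\right) = \frac{86179093}{2}$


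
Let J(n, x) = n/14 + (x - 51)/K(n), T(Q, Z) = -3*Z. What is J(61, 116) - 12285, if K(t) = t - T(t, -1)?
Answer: -2492743/203 ≈ -12280.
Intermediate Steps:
K(t) = -3 + t (K(t) = t - (-3)*(-1) = t - 1*3 = t - 3 = -3 + t)
J(n, x) = n/14 + (-51 + x)/(-3 + n) (J(n, x) = n/14 + (x - 51)/(-3 + n) = n*(1/14) + (-51 + x)/(-3 + n) = n/14 + (-51 + x)/(-3 + n))
J(61, 116) - 12285 = (-51 + 116 + (1/14)*61*(-3 + 61))/(-3 + 61) - 12285 = (-51 + 116 + (1/14)*61*58)/58 - 12285 = (-51 + 116 + 1769/7)/58 - 12285 = (1/58)*(2224/7) - 12285 = 1112/203 - 12285 = -2492743/203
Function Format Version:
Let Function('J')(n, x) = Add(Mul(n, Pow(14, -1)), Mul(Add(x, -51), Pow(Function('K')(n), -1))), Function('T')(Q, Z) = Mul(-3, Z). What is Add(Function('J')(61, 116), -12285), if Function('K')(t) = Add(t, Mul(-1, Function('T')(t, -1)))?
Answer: Rational(-2492743, 203) ≈ -12280.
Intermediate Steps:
Function('K')(t) = Add(-3, t) (Function('K')(t) = Add(t, Mul(-1, Mul(-3, -1))) = Add(t, Mul(-1, 3)) = Add(t, -3) = Add(-3, t))
Function('J')(n, x) = Add(Mul(Rational(1, 14), n), Mul(Pow(Add(-3, n), -1), Add(-51, x))) (Function('J')(n, x) = Add(Mul(n, Pow(14, -1)), Mul(Add(x, -51), Pow(Add(-3, n), -1))) = Add(Mul(n, Rational(1, 14)), Mul(Add(-51, x), Pow(Add(-3, n), -1))) = Add(Mul(Rational(1, 14), n), Mul(Pow(Add(-3, n), -1), Add(-51, x))))
Add(Function('J')(61, 116), -12285) = Add(Mul(Pow(Add(-3, 61), -1), Add(-51, 116, Mul(Rational(1, 14), 61, Add(-3, 61)))), -12285) = Add(Mul(Pow(58, -1), Add(-51, 116, Mul(Rational(1, 14), 61, 58))), -12285) = Add(Mul(Rational(1, 58), Add(-51, 116, Rational(1769, 7))), -12285) = Add(Mul(Rational(1, 58), Rational(2224, 7)), -12285) = Add(Rational(1112, 203), -12285) = Rational(-2492743, 203)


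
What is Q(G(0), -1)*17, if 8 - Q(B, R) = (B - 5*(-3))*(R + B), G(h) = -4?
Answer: 1071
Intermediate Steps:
Q(B, R) = 8 - (15 + B)*(B + R) (Q(B, R) = 8 - (B - 5*(-3))*(R + B) = 8 - (B + 15)*(B + R) = 8 - (15 + B)*(B + R))
Q(G(0), -1)*17 = (8 - 1*(-4)² - 15*(-4) - 15*(-1) - 1*(-4)*(-1))*17 = (8 - 1*16 + 60 + 15 - 4)*17 = (8 - 16 + 60 + 15 - 4)*17 = 63*17 = 1071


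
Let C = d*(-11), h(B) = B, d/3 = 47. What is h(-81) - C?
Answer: 1470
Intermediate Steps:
d = 141 (d = 3*47 = 141)
C = -1551 (C = 141*(-11) = -1551)
h(-81) - C = -81 - 1*(-1551) = -81 + 1551 = 1470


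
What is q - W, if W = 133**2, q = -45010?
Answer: -62699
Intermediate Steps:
W = 17689
q - W = -45010 - 1*17689 = -45010 - 17689 = -62699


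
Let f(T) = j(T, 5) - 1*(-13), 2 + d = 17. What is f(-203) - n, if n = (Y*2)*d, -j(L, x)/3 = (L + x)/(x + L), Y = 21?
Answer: -620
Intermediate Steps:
d = 15 (d = -2 + 17 = 15)
j(L, x) = -3 (j(L, x) = -3*(L + x)/(x + L) = -3*(L + x)/(L + x) = -3*1 = -3)
n = 630 (n = (21*2)*15 = 42*15 = 630)
f(T) = 10 (f(T) = -3 - 1*(-13) = -3 + 13 = 10)
f(-203) - n = 10 - 1*630 = 10 - 630 = -620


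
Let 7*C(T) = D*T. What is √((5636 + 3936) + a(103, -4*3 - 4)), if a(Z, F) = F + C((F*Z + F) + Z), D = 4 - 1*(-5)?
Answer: √7549 ≈ 86.885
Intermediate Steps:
D = 9 (D = 4 + 5 = 9)
C(T) = 9*T/7 (C(T) = (9*T)/7 = 9*T/7)
a(Z, F) = 9*Z/7 + 16*F/7 + 9*F*Z/7 (a(Z, F) = F + 9*((F*Z + F) + Z)/7 = F + 9*((F + F*Z) + Z)/7 = F + 9*(F + Z + F*Z)/7 = F + (9*F/7 + 9*Z/7 + 9*F*Z/7) = 9*Z/7 + 16*F/7 + 9*F*Z/7)
√((5636 + 3936) + a(103, -4*3 - 4)) = √((5636 + 3936) + ((9/7)*103 + 16*(-4*3 - 4)/7 + (9/7)*(-4*3 - 4)*103)) = √(9572 + (927/7 + 16*(-12 - 4)/7 + (9/7)*(-12 - 4)*103)) = √(9572 + (927/7 + (16/7)*(-16) + (9/7)*(-16)*103)) = √(9572 + (927/7 - 256/7 - 14832/7)) = √(9572 - 2023) = √7549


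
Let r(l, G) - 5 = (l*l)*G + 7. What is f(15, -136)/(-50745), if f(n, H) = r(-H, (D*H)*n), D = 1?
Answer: 12577276/16915 ≈ 743.56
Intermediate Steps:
r(l, G) = 12 + G*l² (r(l, G) = 5 + ((l*l)*G + 7) = 5 + (l²*G + 7) = 5 + (G*l² + 7) = 5 + (7 + G*l²) = 12 + G*l²)
f(n, H) = 12 + n*H³ (f(n, H) = 12 + ((1*H)*n)*(-H)² = 12 + (H*n)*H² = 12 + n*H³)
f(15, -136)/(-50745) = (12 + 15*(-136)³)/(-50745) = (12 + 15*(-2515456))*(-1/50745) = (12 - 37731840)*(-1/50745) = -37731828*(-1/50745) = 12577276/16915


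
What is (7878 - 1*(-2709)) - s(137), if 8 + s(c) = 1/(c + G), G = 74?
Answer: 2235544/211 ≈ 10595.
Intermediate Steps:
s(c) = -8 + 1/(74 + c) (s(c) = -8 + 1/(c + 74) = -8 + 1/(74 + c))
(7878 - 1*(-2709)) - s(137) = (7878 - 1*(-2709)) - (-591 - 8*137)/(74 + 137) = (7878 + 2709) - (-591 - 1096)/211 = 10587 - (-1687)/211 = 10587 - 1*(-1687/211) = 10587 + 1687/211 = 2235544/211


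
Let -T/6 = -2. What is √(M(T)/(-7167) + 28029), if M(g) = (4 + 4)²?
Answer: √1439734044093/7167 ≈ 167.42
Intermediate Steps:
T = 12 (T = -6*(-2) = 12)
M(g) = 64 (M(g) = 8² = 64)
√(M(T)/(-7167) + 28029) = √(64/(-7167) + 28029) = √(-1/7167*64 + 28029) = √(-64/7167 + 28029) = √(200883779/7167) = √1439734044093/7167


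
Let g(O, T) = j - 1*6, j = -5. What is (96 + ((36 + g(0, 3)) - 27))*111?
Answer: 10434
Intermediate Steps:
g(O, T) = -11 (g(O, T) = -5 - 1*6 = -5 - 6 = -11)
(96 + ((36 + g(0, 3)) - 27))*111 = (96 + ((36 - 11) - 27))*111 = (96 + (25 - 27))*111 = (96 - 2)*111 = 94*111 = 10434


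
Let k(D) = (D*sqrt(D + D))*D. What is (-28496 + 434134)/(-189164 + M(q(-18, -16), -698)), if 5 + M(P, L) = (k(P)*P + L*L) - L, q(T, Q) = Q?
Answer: 121177456654/89778276201 + 6645972992*I*sqrt(2)/89778276201 ≈ 1.3497 + 0.10469*I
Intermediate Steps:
k(D) = sqrt(2)*D**(5/2) (k(D) = (D*sqrt(2*D))*D = (D*(sqrt(2)*sqrt(D)))*D = (sqrt(2)*D**(3/2))*D = sqrt(2)*D**(5/2))
M(P, L) = -5 + L**2 - L + sqrt(2)*P**(7/2) (M(P, L) = -5 + (((sqrt(2)*P**(5/2))*P + L*L) - L) = -5 + ((sqrt(2)*P**(7/2) + L**2) - L) = -5 + ((L**2 + sqrt(2)*P**(7/2)) - L) = -5 + (L**2 - L + sqrt(2)*P**(7/2)) = -5 + L**2 - L + sqrt(2)*P**(7/2))
(-28496 + 434134)/(-189164 + M(q(-18, -16), -698)) = (-28496 + 434134)/(-189164 + (-5 + (-698)**2 - 1*(-698) + sqrt(2)*(-16)**(7/2))) = 405638/(-189164 + (-5 + 487204 + 698 + sqrt(2)*(-16384*I))) = 405638/(-189164 + (-5 + 487204 + 698 - 16384*I*sqrt(2))) = 405638/(-189164 + (487897 - 16384*I*sqrt(2))) = 405638/(298733 - 16384*I*sqrt(2))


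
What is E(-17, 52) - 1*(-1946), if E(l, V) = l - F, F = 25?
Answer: 1904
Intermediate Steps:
E(l, V) = -25 + l (E(l, V) = l - 1*25 = l - 25 = -25 + l)
E(-17, 52) - 1*(-1946) = (-25 - 17) - 1*(-1946) = -42 + 1946 = 1904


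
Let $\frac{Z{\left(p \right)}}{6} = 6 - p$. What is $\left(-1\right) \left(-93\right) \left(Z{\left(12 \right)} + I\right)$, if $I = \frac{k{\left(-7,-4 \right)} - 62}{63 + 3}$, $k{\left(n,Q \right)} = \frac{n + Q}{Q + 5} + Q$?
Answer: $- \frac{6913}{2} \approx -3456.5$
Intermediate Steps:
$k{\left(n,Q \right)} = Q + \frac{Q + n}{5 + Q}$ ($k{\left(n,Q \right)} = \frac{Q + n}{5 + Q} + Q = Q + \frac{Q + n}{5 + Q}$)
$I = - \frac{7}{6}$ ($I = \frac{\frac{-7 + \left(-4\right)^{2} + 6 \left(-4\right)}{5 - 4} - 62}{63 + 3} = \frac{\frac{-7 + 16 - 24}{1} - 62}{66} = \left(1 \left(-15\right) - 62\right) \frac{1}{66} = \left(-15 - 62\right) \frac{1}{66} = \left(-77\right) \frac{1}{66} = - \frac{7}{6} \approx -1.1667$)
$Z{\left(p \right)} = 36 - 6 p$ ($Z{\left(p \right)} = 6 \left(6 - p\right) = 36 - 6 p$)
$\left(-1\right) \left(-93\right) \left(Z{\left(12 \right)} + I\right) = \left(-1\right) \left(-93\right) \left(\left(36 - 72\right) - \frac{7}{6}\right) = 93 \left(\left(36 - 72\right) - \frac{7}{6}\right) = 93 \left(-36 - \frac{7}{6}\right) = 93 \left(- \frac{223}{6}\right) = - \frac{6913}{2}$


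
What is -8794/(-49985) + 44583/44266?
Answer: 2617756459/2212636010 ≈ 1.1831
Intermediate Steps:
-8794/(-49985) + 44583/44266 = -8794*(-1/49985) + 44583*(1/44266) = 8794/49985 + 44583/44266 = 2617756459/2212636010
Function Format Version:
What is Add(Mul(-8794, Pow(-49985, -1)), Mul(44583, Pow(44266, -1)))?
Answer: Rational(2617756459, 2212636010) ≈ 1.1831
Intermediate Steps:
Add(Mul(-8794, Pow(-49985, -1)), Mul(44583, Pow(44266, -1))) = Add(Mul(-8794, Rational(-1, 49985)), Mul(44583, Rational(1, 44266))) = Add(Rational(8794, 49985), Rational(44583, 44266)) = Rational(2617756459, 2212636010)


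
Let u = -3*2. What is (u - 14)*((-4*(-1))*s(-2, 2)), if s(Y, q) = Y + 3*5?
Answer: -1040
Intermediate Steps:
u = -6
s(Y, q) = 15 + Y (s(Y, q) = Y + 15 = 15 + Y)
(u - 14)*((-4*(-1))*s(-2, 2)) = (-6 - 14)*((-4*(-1))*(15 - 2)) = -80*13 = -20*52 = -1040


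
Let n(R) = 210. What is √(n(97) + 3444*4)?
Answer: 3*√1554 ≈ 118.26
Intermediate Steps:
√(n(97) + 3444*4) = √(210 + 3444*4) = √(210 + 13776) = √13986 = 3*√1554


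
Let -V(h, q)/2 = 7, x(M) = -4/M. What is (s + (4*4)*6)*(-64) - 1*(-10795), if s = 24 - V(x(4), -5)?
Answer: 2219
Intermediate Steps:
V(h, q) = -14 (V(h, q) = -2*7 = -14)
s = 38 (s = 24 - 1*(-14) = 24 + 14 = 38)
(s + (4*4)*6)*(-64) - 1*(-10795) = (38 + (4*4)*6)*(-64) - 1*(-10795) = (38 + 16*6)*(-64) + 10795 = (38 + 96)*(-64) + 10795 = 134*(-64) + 10795 = -8576 + 10795 = 2219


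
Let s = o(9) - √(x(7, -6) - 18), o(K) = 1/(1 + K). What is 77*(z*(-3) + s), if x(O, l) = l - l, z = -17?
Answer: 39347/10 - 231*I*√2 ≈ 3934.7 - 326.68*I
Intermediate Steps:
x(O, l) = 0
s = ⅒ - 3*I*√2 (s = 1/(1 + 9) - √(0 - 18) = 1/10 - √(-18) = ⅒ - 3*I*√2 ≈ 0.1 - 4.2426*I)
77*(z*(-3) + s) = 77*(-17*(-3) + (⅒ - 3*I*√2)) = 77*(51 + (⅒ - 3*I*√2)) = 77*(511/10 - 3*I*√2) = 39347/10 - 231*I*√2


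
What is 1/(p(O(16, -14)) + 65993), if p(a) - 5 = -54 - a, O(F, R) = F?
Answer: 1/65928 ≈ 1.5168e-5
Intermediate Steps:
p(a) = -49 - a (p(a) = 5 + (-54 - a) = -49 - a)
1/(p(O(16, -14)) + 65993) = 1/((-49 - 1*16) + 65993) = 1/((-49 - 16) + 65993) = 1/(-65 + 65993) = 1/65928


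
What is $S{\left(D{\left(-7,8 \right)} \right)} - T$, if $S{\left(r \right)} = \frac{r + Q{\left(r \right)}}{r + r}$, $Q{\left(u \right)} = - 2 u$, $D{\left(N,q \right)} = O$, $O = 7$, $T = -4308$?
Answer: $\frac{8615}{2} \approx 4307.5$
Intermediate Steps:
$D{\left(N,q \right)} = 7$
$S{\left(r \right)} = - \frac{1}{2}$ ($S{\left(r \right)} = \frac{r - 2 r}{r + r} = \frac{\left(-1\right) r}{2 r} = - r \frac{1}{2 r} = - \frac{1}{2}$)
$S{\left(D{\left(-7,8 \right)} \right)} - T = - \frac{1}{2} - -4308 = - \frac{1}{2} + 4308 = \frac{8615}{2}$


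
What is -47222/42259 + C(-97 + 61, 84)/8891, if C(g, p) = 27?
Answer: -59815687/53674967 ≈ -1.1144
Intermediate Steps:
-47222/42259 + C(-97 + 61, 84)/8891 = -47222/42259 + 27/8891 = -47222*1/42259 + 27*(1/8891) = -6746/6037 + 27/8891 = -59815687/53674967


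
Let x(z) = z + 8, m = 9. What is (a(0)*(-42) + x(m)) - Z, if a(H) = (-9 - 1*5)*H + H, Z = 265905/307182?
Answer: 1652063/102394 ≈ 16.134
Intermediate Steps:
Z = 88635/102394 (Z = 265905*(1/307182) = 88635/102394 ≈ 0.86563)
a(H) = -13*H (a(H) = (-9 - 5)*H + H = -14*H + H = -13*H)
x(z) = 8 + z
(a(0)*(-42) + x(m)) - Z = (-13*0*(-42) + (8 + 9)) - 1*88635/102394 = (0*(-42) + 17) - 88635/102394 = (0 + 17) - 88635/102394 = 17 - 88635/102394 = 1652063/102394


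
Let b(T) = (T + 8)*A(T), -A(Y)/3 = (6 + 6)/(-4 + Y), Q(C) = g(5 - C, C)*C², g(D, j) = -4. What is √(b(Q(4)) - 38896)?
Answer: 2*I*√2812378/17 ≈ 197.3*I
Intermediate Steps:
Q(C) = -4*C²
A(Y) = -36/(-4 + Y) (A(Y) = -3*(6 + 6)/(-4 + Y) = -36/(-4 + Y))
b(T) = -36*(8 + T)/(-4 + T) (b(T) = (T + 8)*(-36/(-4 + T)) = (8 + T)*(-36/(-4 + T)) = -36*(8 + T)/(-4 + T))
√(b(Q(4)) - 38896) = √(36*(-8 - (-4)*4²)/(-4 - 4*4²) - 38896) = √(36*(-8 - (-4)*16)/(-4 - 4*16) - 38896) = √(36*(-8 - 1*(-64))/(-4 - 64) - 38896) = √(36*(-8 + 64)/(-68) - 38896) = √(36*(-1/68)*56 - 38896) = √(-504/17 - 38896) = √(-661736/17) = 2*I*√2812378/17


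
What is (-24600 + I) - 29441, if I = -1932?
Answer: -55973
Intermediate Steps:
(-24600 + I) - 29441 = (-24600 - 1932) - 29441 = -26532 - 29441 = -55973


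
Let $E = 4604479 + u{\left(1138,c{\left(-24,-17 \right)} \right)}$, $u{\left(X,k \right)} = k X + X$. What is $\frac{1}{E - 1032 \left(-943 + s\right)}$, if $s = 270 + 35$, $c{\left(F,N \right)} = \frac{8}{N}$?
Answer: $\frac{17}{89479457} \approx 1.8999 \cdot 10^{-7}$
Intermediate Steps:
$u{\left(X,k \right)} = X + X k$ ($u{\left(X,k \right)} = X k + X = X + X k$)
$s = 305$
$E = \frac{78286385}{17}$ ($E = 4604479 + 1138 \left(1 + \frac{8}{-17}\right) = 4604479 + 1138 \left(1 + 8 \left(- \frac{1}{17}\right)\right) = 4604479 + 1138 \left(1 - \frac{8}{17}\right) = 4604479 + 1138 \cdot \frac{9}{17} = 4604479 + \frac{10242}{17} = \frac{78286385}{17} \approx 4.6051 \cdot 10^{6}$)
$\frac{1}{E - 1032 \left(-943 + s\right)} = \frac{1}{\frac{78286385}{17} - 1032 \left(-943 + 305\right)} = \frac{1}{\frac{78286385}{17} - -658416} = \frac{1}{\frac{78286385}{17} + 658416} = \frac{1}{\frac{89479457}{17}} = \frac{17}{89479457}$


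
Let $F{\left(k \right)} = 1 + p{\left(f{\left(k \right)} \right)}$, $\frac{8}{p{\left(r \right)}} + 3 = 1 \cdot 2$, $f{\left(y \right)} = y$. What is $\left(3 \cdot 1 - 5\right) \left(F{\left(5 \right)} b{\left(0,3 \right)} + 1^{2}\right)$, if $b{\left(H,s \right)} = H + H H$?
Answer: $-2$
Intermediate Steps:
$p{\left(r \right)} = -8$ ($p{\left(r \right)} = \frac{8}{-3 + 1 \cdot 2} = \frac{8}{-3 + 2} = \frac{8}{-1} = 8 \left(-1\right) = -8$)
$b{\left(H,s \right)} = H + H^{2}$
$F{\left(k \right)} = -7$ ($F{\left(k \right)} = 1 - 8 = -7$)
$\left(3 \cdot 1 - 5\right) \left(F{\left(5 \right)} b{\left(0,3 \right)} + 1^{2}\right) = \left(3 \cdot 1 - 5\right) \left(- 7 \cdot 0 \left(1 + 0\right) + 1^{2}\right) = \left(3 - 5\right) \left(- 7 \cdot 0 \cdot 1 + 1\right) = - 2 \left(\left(-7\right) 0 + 1\right) = - 2 \left(0 + 1\right) = \left(-2\right) 1 = -2$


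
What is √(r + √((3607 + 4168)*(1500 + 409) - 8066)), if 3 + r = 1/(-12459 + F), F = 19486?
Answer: √(-148129160 + 49378729*√14834409)/7027 ≈ 62.037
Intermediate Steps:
r = -21080/7027 (r = -3 + 1/(-12459 + 19486) = -3 + 1/7027 = -21080/7027 ≈ -2.9999)
√(r + √((3607 + 4168)*(1500 + 409) - 8066)) = √(-21080/7027 + √((3607 + 4168)*(1500 + 409) - 8066)) = √(-21080/7027 + √(7775*1909 - 8066)) = √(-21080/7027 + √(14842475 - 8066)) = √(-21080/7027 + √14834409)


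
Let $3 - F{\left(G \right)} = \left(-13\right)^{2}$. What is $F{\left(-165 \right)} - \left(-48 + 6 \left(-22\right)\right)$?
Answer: $14$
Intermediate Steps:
$F{\left(G \right)} = -166$ ($F{\left(G \right)} = 3 - \left(-13\right)^{2} = 3 - 169 = -166$)
$F{\left(-165 \right)} - \left(-48 + 6 \left(-22\right)\right) = -166 - \left(-48 + 6 \left(-22\right)\right) = -166 - \left(-48 - 132\right) = -166 - -180 = -166 + 180 = 14$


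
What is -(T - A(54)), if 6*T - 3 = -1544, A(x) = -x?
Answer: 1217/6 ≈ 202.83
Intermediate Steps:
T = -1541/6 (T = ½ + (⅙)*(-1544) = ½ - 772/3 = -1541/6 ≈ -256.83)
-(T - A(54)) = -(-1541/6 - (-1)*54) = -(-1541/6 - 1*(-54)) = -(-1541/6 + 54) = -1*(-1217/6) = 1217/6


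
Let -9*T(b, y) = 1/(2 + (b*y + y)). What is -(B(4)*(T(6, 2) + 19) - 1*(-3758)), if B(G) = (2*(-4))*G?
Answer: -28352/9 ≈ -3150.2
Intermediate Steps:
T(b, y) = -1/(9*(2 + y + b*y)) (T(b, y) = -1/(9*(2 + (b*y + y))) = -1/(9*(2 + (y + b*y))) = -1/(9*(2 + y + b*y)))
B(G) = -8*G
-(B(4)*(T(6, 2) + 19) - 1*(-3758)) = -((-8*4)*(-1/(18 + 9*2 + 9*6*2) + 19) - 1*(-3758)) = -(-32*(-1/(18 + 18 + 108) + 19) + 3758) = -(-32*(-1/144 + 19) + 3758) = -(-32*2735/144 + 3758) = -(-5470/9 + 3758) = -1*28352/9 = -28352/9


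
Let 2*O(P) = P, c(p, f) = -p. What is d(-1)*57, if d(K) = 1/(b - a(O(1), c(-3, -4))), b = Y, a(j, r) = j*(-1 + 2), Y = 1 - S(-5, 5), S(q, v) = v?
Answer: -38/3 ≈ -12.667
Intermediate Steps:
Y = -4 (Y = 1 - 1*5 = 1 - 5 = -4)
O(P) = P/2
a(j, r) = j (a(j, r) = j*1 = j)
b = -4
d(K) = -2/9 (d(K) = 1/(-4 - 1/2) = 1/(-9/2) = -2/9)
d(-1)*57 = -2/9*57 = -38/3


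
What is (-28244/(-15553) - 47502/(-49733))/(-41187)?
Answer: -2143457458/31858035313263 ≈ -6.7282e-5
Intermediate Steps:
(-28244/(-15553) - 47502/(-49733))/(-41187) = (-28244*(-1/15553) - 47502*(-1/49733))*(-1/41187) = (28244/15553 + 47502/49733)*(-1/41187) = (2143457458/773497349)*(-1/41187) = -2143457458/31858035313263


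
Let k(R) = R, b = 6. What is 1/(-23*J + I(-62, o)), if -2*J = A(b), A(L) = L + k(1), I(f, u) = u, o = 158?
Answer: 2/477 ≈ 0.0041929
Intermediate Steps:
A(L) = 1 + L (A(L) = L + 1 = 1 + L)
J = -7/2 (J = -(1 + 6)/2 = -1/2*7 = -7/2 ≈ -3.5000)
1/(-23*J + I(-62, o)) = 1/(-23*(-7/2) + 158) = 1/(161/2 + 158) = 1/(477/2) = 2/477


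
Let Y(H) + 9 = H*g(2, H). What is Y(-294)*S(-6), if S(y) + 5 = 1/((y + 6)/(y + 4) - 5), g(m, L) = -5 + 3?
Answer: -15054/5 ≈ -3010.8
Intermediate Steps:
g(m, L) = -2
Y(H) = -9 - 2*H (Y(H) = -9 + H*(-2) = -9 - 2*H)
S(y) = -5 + 1/(-5 + (6 + y)/(4 + y)) (S(y) = -5 + 1/((y + 6)/(y + 4) - 5) = -5 + 1/((6 + y)/(4 + y) - 5) = -5 + 1/(-5 + (6 + y)/(4 + y)))
Y(-294)*S(-6) = (-9 - 2*(-294))*((-74 - 21*(-6))/(2*(7 + 2*(-6)))) = (-9 + 588)*((-74 + 126)/(2*(7 - 12))) = 579*((½)*52/(-5)) = 579*((½)*(-⅕)*52) = 579*(-26/5) = -15054/5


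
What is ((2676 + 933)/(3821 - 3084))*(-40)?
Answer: -144360/737 ≈ -195.88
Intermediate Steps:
((2676 + 933)/(3821 - 3084))*(-40) = (3609/737)*(-40) = -144360/737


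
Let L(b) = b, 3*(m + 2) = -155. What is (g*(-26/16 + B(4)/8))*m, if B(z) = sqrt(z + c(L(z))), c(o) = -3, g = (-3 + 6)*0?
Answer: 0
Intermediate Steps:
m = -161/3 (m = -2 + (1/3)*(-155) = -2 - 155/3 = -161/3 ≈ -53.667)
g = 0 (g = 3*0 = 0)
B(z) = sqrt(-3 + z) (B(z) = sqrt(z - 3) = sqrt(-3 + z))
(g*(-26/16 + B(4)/8))*m = (0*(-26/16 + sqrt(-3 + 4)/8))*(-161/3) = (0*(-26*1/16 + sqrt(1)*(1/8)))*(-161/3) = (0*(-13/8 + 1*(1/8)))*(-161/3) = (0*(-13/8 + 1/8))*(-161/3) = (0*(-3/2))*(-161/3) = 0*(-161/3) = 0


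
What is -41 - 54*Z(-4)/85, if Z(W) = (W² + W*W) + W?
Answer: -4997/85 ≈ -58.788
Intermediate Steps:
Z(W) = W + 2*W² (Z(W) = (W² + W²) + W = 2*W² + W = W + 2*W²)
-41 - 54*Z(-4)/85 = -41 - 54*(-4*(1 + 2*(-4)))/85 = -41 - 54*(-4*(1 - 8))/85 = -41 - 54*(-4*(-7))/85 = -41 - 1512/85 = -4997/85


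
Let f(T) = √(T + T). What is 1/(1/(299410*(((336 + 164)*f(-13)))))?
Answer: 149705000*I*√26 ≈ 7.6335e+8*I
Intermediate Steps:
f(T) = √2*√T (f(T) = √(2*T) = √2*√T)
1/(1/(299410*(((336 + 164)*f(-13))))) = 1/(1/(299410*(((336 + 164)*(√2*√(-13)))))) = 1/(1/(299410*((500*(√2*(I*√13)))))) = 1/(1/(299410*((500*(I*√26))))) = 1/(1/(299410*((500*I*√26)))) = 1/((-I*√26/13000)/299410) = 1/(-I*√26/3892330000) = 149705000*I*√26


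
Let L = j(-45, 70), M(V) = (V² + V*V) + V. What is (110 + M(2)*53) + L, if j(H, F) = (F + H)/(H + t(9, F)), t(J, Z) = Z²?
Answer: 621445/971 ≈ 640.00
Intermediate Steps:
M(V) = V + 2*V² (M(V) = (V² + V²) + V = 2*V² + V = V + 2*V²)
j(H, F) = (F + H)/(H + F²)
L = 5/971 (L = (70 - 45)/(-45 + 70²) = 25/(-45 + 4900) = 25/4855 = (1/4855)*25 = 5/971 ≈ 0.0051493)
(110 + M(2)*53) + L = (110 + (2*(1 + 2*2))*53) + 5/971 = (110 + (2*(1 + 4))*53) + 5/971 = (110 + (2*5)*53) + 5/971 = (110 + 10*53) + 5/971 = (110 + 530) + 5/971 = 640 + 5/971 = 621445/971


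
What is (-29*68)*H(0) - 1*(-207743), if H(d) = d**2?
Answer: 207743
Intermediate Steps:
(-29*68)*H(0) - 1*(-207743) = -29*68*0**2 - 1*(-207743) = -1972*0 + 207743 = 0 + 207743 = 207743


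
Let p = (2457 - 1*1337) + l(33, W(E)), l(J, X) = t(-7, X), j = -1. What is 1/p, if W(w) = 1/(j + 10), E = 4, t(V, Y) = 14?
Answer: 1/1134 ≈ 0.00088183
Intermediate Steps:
W(w) = ⅑ (W(w) = 1/(-1 + 10) = 1/9 = ⅑)
l(J, X) = 14
p = 1134 (p = (2457 - 1*1337) + 14 = (2457 - 1337) + 14 = 1120 + 14 = 1134)
1/p = 1/1134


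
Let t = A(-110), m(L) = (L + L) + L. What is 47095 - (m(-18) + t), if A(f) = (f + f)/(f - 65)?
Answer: 1650171/35 ≈ 47148.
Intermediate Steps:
m(L) = 3*L (m(L) = 2*L + L = 3*L)
A(f) = 2*f/(-65 + f) (A(f) = (2*f)/(-65 + f) = 2*f/(-65 + f))
t = 44/35 (t = 2*(-110)/(-65 - 110) = 2*(-110)/(-175) = 2*(-110)*(-1/175) = 44/35 ≈ 1.2571)
47095 - (m(-18) + t) = 47095 - (3*(-18) + 44/35) = 47095 - (-54 + 44/35) = 47095 - 1*(-1846/35) = 47095 + 1846/35 = 1650171/35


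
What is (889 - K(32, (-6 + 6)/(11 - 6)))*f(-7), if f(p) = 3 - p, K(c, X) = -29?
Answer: 9180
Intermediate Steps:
(889 - K(32, (-6 + 6)/(11 - 6)))*f(-7) = (889 - 1*(-29))*(3 - 1*(-7)) = (889 + 29)*(3 + 7) = 918*10 = 9180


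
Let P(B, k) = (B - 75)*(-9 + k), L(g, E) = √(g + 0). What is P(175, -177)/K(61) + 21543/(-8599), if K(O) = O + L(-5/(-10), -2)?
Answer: -19673152263/63985159 + 18600*√2/7441 ≈ -303.93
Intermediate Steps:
L(g, E) = √g
K(O) = O + √2/2 (K(O) = O + √(-5/(-10)) = O + √(-5*(-⅒)) = O + √(½) = O + √2/2)
P(B, k) = (-75 + B)*(-9 + k)
P(175, -177)/K(61) + 21543/(-8599) = (675 - 75*(-177) - 9*175 + 175*(-177))/(61 + √2/2) + 21543/(-8599) = (675 + 13275 - 1575 - 30975)/(61 + √2/2) + 21543*(-1/8599) = -18600/(61 + √2/2) - 21543/8599 = -21543/8599 - 18600/(61 + √2/2)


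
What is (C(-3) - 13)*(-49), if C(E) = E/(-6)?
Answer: 1225/2 ≈ 612.50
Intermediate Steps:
C(E) = -E/6 (C(E) = E*(-⅙) = -E/6)
(C(-3) - 13)*(-49) = (-⅙*(-3) - 13)*(-49) = (½ - 13)*(-49) = -25/2*(-49) = 1225/2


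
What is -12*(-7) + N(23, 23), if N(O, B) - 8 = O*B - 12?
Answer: 609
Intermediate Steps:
N(O, B) = -4 + B*O (N(O, B) = 8 + (O*B - 12) = 8 + (B*O - 12) = 8 + (-12 + B*O) = -4 + B*O)
-12*(-7) + N(23, 23) = -12*(-7) + (-4 + 23*23) = 84 + (-4 + 529) = 84 + 525 = 609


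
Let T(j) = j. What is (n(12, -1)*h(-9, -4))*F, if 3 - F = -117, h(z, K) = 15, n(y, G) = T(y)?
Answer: 21600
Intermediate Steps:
n(y, G) = y
F = 120 (F = 3 - 1*(-117) = 3 + 117 = 120)
(n(12, -1)*h(-9, -4))*F = (12*15)*120 = 180*120 = 21600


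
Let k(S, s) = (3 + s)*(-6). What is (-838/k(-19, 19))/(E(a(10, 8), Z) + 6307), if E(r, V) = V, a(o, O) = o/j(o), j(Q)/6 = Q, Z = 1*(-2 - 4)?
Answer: 419/415866 ≈ 0.0010075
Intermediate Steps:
Z = -6 (Z = 1*(-6) = -6)
k(S, s) = -18 - 6*s
j(Q) = 6*Q
a(o, O) = 1/6 (a(o, O) = o/((6*o)) = o*(1/(6*o)) = 1/6)
(-838/k(-19, 19))/(E(a(10, 8), Z) + 6307) = (-838/(-18 - 6*19))/(-6 + 6307) = (-838/(-18 - 114))/6301 = (-838/(-132))/6301 = (-838*(-1/132))/6301 = (1/6301)*(419/66) = 419/415866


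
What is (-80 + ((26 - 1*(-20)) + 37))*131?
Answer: 393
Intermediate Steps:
(-80 + ((26 - 1*(-20)) + 37))*131 = (-80 + ((26 + 20) + 37))*131 = (-80 + (46 + 37))*131 = (-80 + 83)*131 = 3*131 = 393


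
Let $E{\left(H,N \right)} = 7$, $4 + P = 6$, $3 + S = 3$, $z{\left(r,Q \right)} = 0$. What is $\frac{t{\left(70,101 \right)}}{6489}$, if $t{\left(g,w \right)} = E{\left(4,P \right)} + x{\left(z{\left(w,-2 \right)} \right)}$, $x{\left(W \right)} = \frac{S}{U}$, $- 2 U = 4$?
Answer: $\frac{1}{927} \approx 0.0010787$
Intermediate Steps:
$U = -2$ ($U = \left(- \frac{1}{2}\right) 4 = -2$)
$S = 0$ ($S = -3 + 3 = 0$)
$P = 2$ ($P = -4 + 6 = 2$)
$x{\left(W \right)} = 0$ ($x{\left(W \right)} = \frac{0}{-2} = 0 \left(- \frac{1}{2}\right) = 0$)
$t{\left(g,w \right)} = 7$ ($t{\left(g,w \right)} = 7 + 0 = 7$)
$\frac{t{\left(70,101 \right)}}{6489} = \frac{7}{6489} = 7 \cdot \frac{1}{6489} = \frac{1}{927}$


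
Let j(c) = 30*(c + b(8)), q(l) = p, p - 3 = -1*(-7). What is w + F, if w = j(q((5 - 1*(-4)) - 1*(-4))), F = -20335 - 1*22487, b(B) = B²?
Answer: -40602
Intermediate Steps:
p = 10 (p = 3 - 1*(-7) = 3 + 7 = 10)
q(l) = 10
F = -42822 (F = -20335 - 22487 = -42822)
j(c) = 1920 + 30*c (j(c) = 30*(c + 8²) = 30*(c + 64) = 30*(64 + c) = 1920 + 30*c)
w = 2220 (w = 1920 + 30*10 = 1920 + 300 = 2220)
w + F = 2220 - 42822 = -40602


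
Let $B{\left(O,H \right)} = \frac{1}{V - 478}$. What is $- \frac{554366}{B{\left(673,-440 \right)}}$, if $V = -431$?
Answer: $503918694$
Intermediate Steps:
$B{\left(O,H \right)} = - \frac{1}{909}$ ($B{\left(O,H \right)} = \frac{1}{-431 - 478} = \frac{1}{-909} = - \frac{1}{909}$)
$- \frac{554366}{B{\left(673,-440 \right)}} = - \frac{554366}{- \frac{1}{909}} = \left(-554366\right) \left(-909\right) = 503918694$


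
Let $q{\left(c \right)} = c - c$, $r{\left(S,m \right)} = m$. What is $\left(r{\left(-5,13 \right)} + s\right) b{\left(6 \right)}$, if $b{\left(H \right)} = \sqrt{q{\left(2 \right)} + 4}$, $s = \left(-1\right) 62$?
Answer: $-98$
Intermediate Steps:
$q{\left(c \right)} = 0$
$s = -62$
$b{\left(H \right)} = 2$ ($b{\left(H \right)} = \sqrt{0 + 4} = \sqrt{4} = 2$)
$\left(r{\left(-5,13 \right)} + s\right) b{\left(6 \right)} = \left(13 - 62\right) 2 = \left(-49\right) 2 = -98$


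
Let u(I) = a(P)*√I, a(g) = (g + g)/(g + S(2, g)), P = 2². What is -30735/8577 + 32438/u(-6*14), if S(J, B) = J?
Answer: -3415/953 - 2317*I*√21/4 ≈ -3.5834 - 2654.5*I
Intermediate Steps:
P = 4
a(g) = 2*g/(2 + g) (a(g) = (g + g)/(g + 2) = (2*g)/(2 + g) = 2*g/(2 + g))
u(I) = 4*√I/3 (u(I) = (2*4/(2 + 4))*√I = (2*4/6)*√I = (2*4*(⅙))*√I = 4*√I/3)
-30735/8577 + 32438/u(-6*14) = -30735/8577 + 32438/((4*√(-6*14)/3)) = -30735*1/8577 + 32438/((4*√(-84)/3)) = -3415/953 + 32438/((4*(2*I*√21)/3)) = -3415/953 + 32438/((8*I*√21/3)) = -3415/953 + 32438*(-I*√21/56) = -3415/953 - 2317*I*√21/4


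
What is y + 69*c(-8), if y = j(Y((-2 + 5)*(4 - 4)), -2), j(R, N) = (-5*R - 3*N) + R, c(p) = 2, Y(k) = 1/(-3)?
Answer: 436/3 ≈ 145.33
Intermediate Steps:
Y(k) = -⅓
j(R, N) = -4*R - 3*N
y = 22/3 (y = -4*(-⅓) - 3*(-2) = 4/3 + 6 = 22/3 ≈ 7.3333)
y + 69*c(-8) = 22/3 + 69*2 = 22/3 + 138 = 436/3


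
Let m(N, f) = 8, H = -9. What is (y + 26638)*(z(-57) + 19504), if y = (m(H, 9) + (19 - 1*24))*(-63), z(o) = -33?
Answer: 514988479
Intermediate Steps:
y = -189 (y = (8 + (19 - 1*24))*(-63) = (8 + (19 - 24))*(-63) = (8 - 5)*(-63) = 3*(-63) = -189)
(y + 26638)*(z(-57) + 19504) = (-189 + 26638)*(-33 + 19504) = 26449*19471 = 514988479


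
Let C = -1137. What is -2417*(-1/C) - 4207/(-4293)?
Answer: -1864274/1627047 ≈ -1.1458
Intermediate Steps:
-2417*(-1/C) - 4207/(-4293) = -2417/((-1137*(-1))) - 4207/(-4293) = -2417/1137 - 4207*(-1/4293) = -2417*1/1137 + 4207/4293 = -2417/1137 + 4207/4293 = -1864274/1627047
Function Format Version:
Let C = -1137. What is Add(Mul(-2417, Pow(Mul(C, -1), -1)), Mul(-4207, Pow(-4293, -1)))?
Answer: Rational(-1864274, 1627047) ≈ -1.1458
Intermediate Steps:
Add(Mul(-2417, Pow(Mul(C, -1), -1)), Mul(-4207, Pow(-4293, -1))) = Add(Mul(-2417, Pow(Mul(-1137, -1), -1)), Mul(-4207, Pow(-4293, -1))) = Add(Mul(-2417, Pow(1137, -1)), Mul(-4207, Rational(-1, 4293))) = Add(Mul(-2417, Rational(1, 1137)), Rational(4207, 4293)) = Add(Rational(-2417, 1137), Rational(4207, 4293)) = Rational(-1864274, 1627047)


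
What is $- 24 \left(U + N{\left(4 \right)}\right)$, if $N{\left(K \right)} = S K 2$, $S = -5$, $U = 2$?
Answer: $912$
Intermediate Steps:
$N{\left(K \right)} = - 10 K$ ($N{\left(K \right)} = - 5 K 2 = - 10 K$)
$- 24 \left(U + N{\left(4 \right)}\right) = - 24 \left(2 - 40\right) = \left(-24\right) \left(-38\right) = 912$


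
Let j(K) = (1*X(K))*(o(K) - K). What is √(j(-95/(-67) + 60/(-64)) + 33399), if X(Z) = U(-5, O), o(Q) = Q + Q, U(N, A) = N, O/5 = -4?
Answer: √2398677251/268 ≈ 182.75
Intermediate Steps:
O = -20 (O = 5*(-4) = -20)
o(Q) = 2*Q
X(Z) = -5
j(K) = -5*K (j(K) = (1*(-5))*(2*K - K) = -5*K)
√(j(-95/(-67) + 60/(-64)) + 33399) = √(-5*(-95/(-67) + 60/(-64)) + 33399) = √(-5*(-95*(-1/67) + 60*(-1/64)) + 33399) = √(-5*(95/67 - 15/16) + 33399) = √(-5*515/1072 + 33399) = √(-2575/1072 + 33399) = √(35801153/1072) = √2398677251/268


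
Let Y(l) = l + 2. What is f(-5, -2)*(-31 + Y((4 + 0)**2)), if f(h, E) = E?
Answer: 26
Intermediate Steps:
Y(l) = 2 + l
f(-5, -2)*(-31 + Y((4 + 0)**2)) = -2*(-31 + (2 + (4 + 0)**2)) = -2*(-31 + (2 + 4**2)) = -2*(-31 + (2 + 16)) = -2*(-31 + 18) = -2*(-13) = 26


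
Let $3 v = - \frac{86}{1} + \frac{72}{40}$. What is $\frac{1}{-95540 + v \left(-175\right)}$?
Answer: $- \frac{3}{271885} \approx -1.1034 \cdot 10^{-5}$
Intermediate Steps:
$v = - \frac{421}{15}$ ($v = \frac{- \frac{86}{1} + \frac{72}{40}}{3} = \frac{\left(-86\right) 1 + 72 \cdot \frac{1}{40}}{3} = \frac{-86 + \frac{9}{5}}{3} = \frac{1}{3} \left(- \frac{421}{5}\right) = - \frac{421}{15} \approx -28.067$)
$\frac{1}{-95540 + v \left(-175\right)} = \frac{1}{-95540 - - \frac{14735}{3}} = \frac{1}{-95540 + \frac{14735}{3}} = \frac{1}{- \frac{271885}{3}} = - \frac{3}{271885}$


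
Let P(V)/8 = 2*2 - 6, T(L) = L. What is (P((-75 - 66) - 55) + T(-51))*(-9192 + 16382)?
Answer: -481730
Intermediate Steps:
P(V) = -16 (P(V) = 8*(2*2 - 6) = 8*(4 - 6) = 8*(-2) = -16)
(P((-75 - 66) - 55) + T(-51))*(-9192 + 16382) = (-16 - 51)*(-9192 + 16382) = -67*7190 = -481730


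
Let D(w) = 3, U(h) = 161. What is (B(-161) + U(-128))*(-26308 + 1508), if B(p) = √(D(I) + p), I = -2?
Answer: -3992800 - 24800*I*√158 ≈ -3.9928e+6 - 3.1173e+5*I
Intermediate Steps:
B(p) = √(3 + p)
(B(-161) + U(-128))*(-26308 + 1508) = (√(3 - 161) + 161)*(-26308 + 1508) = (√(-158) + 161)*(-24800) = (I*√158 + 161)*(-24800) = (161 + I*√158)*(-24800) = -3992800 - 24800*I*√158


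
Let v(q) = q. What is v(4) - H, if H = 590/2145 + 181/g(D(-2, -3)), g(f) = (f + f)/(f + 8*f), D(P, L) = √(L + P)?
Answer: -695645/858 ≈ -810.78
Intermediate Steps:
g(f) = 2/9 (g(f) = (2*f)/((9*f)) = (2*f)*(1/(9*f)) = 2/9)
H = 699077/858 (H = 590/2145 + 181/(2/9) = 590*(1/2145) + 181*(9/2) = 118/429 + 1629/2 = 699077/858 ≈ 814.78)
v(4) - H = 4 - 1*699077/858 = 4 - 699077/858 = -695645/858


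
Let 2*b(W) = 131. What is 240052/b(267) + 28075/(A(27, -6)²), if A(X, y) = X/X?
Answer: 4157929/131 ≈ 31740.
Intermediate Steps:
A(X, y) = 1
b(W) = 131/2 (b(W) = (½)*131 = 131/2)
240052/b(267) + 28075/(A(27, -6)²) = 240052/(131/2) + 28075/(1²) = 240052*(2/131) + 28075/1 = 480104/131 + 28075*1 = 480104/131 + 28075 = 4157929/131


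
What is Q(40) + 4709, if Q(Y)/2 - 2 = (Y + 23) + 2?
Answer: 4843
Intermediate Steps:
Q(Y) = 54 + 2*Y (Q(Y) = 4 + 2*((Y + 23) + 2) = 4 + 2*((23 + Y) + 2) = 4 + 2*(25 + Y) = 4 + (50 + 2*Y) = 54 + 2*Y)
Q(40) + 4709 = (54 + 2*40) + 4709 = (54 + 80) + 4709 = 134 + 4709 = 4843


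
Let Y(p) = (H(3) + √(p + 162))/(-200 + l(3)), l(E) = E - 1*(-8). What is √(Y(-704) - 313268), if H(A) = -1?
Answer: √(-1243360671 - 21*I*√542)/63 ≈ 0.00011004 - 559.7*I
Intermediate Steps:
l(E) = 8 + E (l(E) = E + 8 = 8 + E)
Y(p) = 1/189 - √(162 + p)/189 (Y(p) = (-1 + √(p + 162))/(-200 + (8 + 3)) = (-1 + √(162 + p))/(-200 + 11) = (-1 + √(162 + p))/(-189) = (-1 + √(162 + p))*(-1/189) = 1/189 - √(162 + p)/189)
√(Y(-704) - 313268) = √((1/189 - √(162 - 704)/189) - 313268) = √((1/189 - I*√542/189) - 313268) = √(-59207651/189 - I*√542/189)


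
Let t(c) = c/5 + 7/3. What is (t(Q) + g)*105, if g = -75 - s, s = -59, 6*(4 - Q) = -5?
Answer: -2667/2 ≈ -1333.5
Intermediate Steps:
Q = 29/6 (Q = 4 - 1/6*(-5) = 4 + 5/6 = 29/6 ≈ 4.8333)
t(c) = 7/3 + c/5 (t(c) = c*(1/5) + 7*(1/3) = c/5 + 7/3 = 7/3 + c/5)
g = -16 (g = -75 - 1*(-59) = -75 + 59 = -16)
(t(Q) + g)*105 = ((7/3 + (1/5)*(29/6)) - 16)*105 = ((7/3 + 29/30) - 16)*105 = (33/10 - 16)*105 = -127/10*105 = -2667/2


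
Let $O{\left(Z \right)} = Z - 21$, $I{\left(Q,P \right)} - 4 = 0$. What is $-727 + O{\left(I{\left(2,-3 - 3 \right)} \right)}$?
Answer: $-744$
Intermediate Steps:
$I{\left(Q,P \right)} = 4$ ($I{\left(Q,P \right)} = 4 + 0 = 4$)
$O{\left(Z \right)} = -21 + Z$
$-727 + O{\left(I{\left(2,-3 - 3 \right)} \right)} = -727 + \left(-21 + 4\right) = -727 - 17 = -744$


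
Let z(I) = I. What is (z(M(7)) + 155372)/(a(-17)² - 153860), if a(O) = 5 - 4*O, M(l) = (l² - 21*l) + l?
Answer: -155281/148531 ≈ -1.0454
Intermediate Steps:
M(l) = l² - 20*l
a(O) = 5 - 4*O
(z(M(7)) + 155372)/(a(-17)² - 153860) = (7*(-20 + 7) + 155372)/((5 - 4*(-17))² - 153860) = (7*(-13) + 155372)/((5 + 68)² - 153860) = (-91 + 155372)/(73² - 153860) = 155281/(5329 - 153860) = 155281/(-148531) = 155281*(-1/148531) = -155281/148531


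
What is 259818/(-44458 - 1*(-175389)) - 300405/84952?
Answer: -2465752617/1588978616 ≈ -1.5518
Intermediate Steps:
259818/(-44458 - 1*(-175389)) - 300405/84952 = 259818/(-44458 + 175389) - 300405*1/84952 = 259818/130931 - 42915/12136 = -2465752617/1588978616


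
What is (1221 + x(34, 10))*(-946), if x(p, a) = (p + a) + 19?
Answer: -1214664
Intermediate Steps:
x(p, a) = 19 + a + p (x(p, a) = (a + p) + 19 = 19 + a + p)
(1221 + x(34, 10))*(-946) = (1221 + (19 + 10 + 34))*(-946) = (1221 + 63)*(-946) = 1284*(-946) = -1214664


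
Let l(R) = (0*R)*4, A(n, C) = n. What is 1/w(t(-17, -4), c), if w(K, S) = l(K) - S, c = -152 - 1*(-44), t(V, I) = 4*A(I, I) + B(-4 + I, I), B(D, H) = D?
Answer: 1/108 ≈ 0.0092593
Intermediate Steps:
l(R) = 0 (l(R) = 0*4 = 0)
t(V, I) = -4 + 5*I (t(V, I) = 4*I + (-4 + I) = -4 + 5*I)
c = -108 (c = -152 + 44 = -108)
w(K, S) = -S (w(K, S) = 0 - S = -S)
1/w(t(-17, -4), c) = 1/(-1*(-108)) = 1/108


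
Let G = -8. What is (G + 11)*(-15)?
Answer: -45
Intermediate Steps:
(G + 11)*(-15) = (-8 + 11)*(-15) = 3*(-15) = -45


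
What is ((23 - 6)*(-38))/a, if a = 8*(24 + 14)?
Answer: -17/8 ≈ -2.1250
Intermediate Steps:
a = 304 (a = 8*38 = 304)
((23 - 6)*(-38))/a = ((23 - 6)*(-38))/304 = (17*(-38))*(1/304) = -646*1/304 = -17/8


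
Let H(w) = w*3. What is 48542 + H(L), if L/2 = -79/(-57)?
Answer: 922456/19 ≈ 48550.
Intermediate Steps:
L = 158/57 (L = 2*(-79/(-57)) = 2*(-79*(-1/57)) = 2*(79/57) = 158/57 ≈ 2.7719)
H(w) = 3*w
48542 + H(L) = 48542 + 3*(158/57) = 48542 + 158/19 = 922456/19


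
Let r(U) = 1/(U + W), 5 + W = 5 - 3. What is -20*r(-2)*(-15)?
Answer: -60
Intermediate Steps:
W = -3 (W = -5 + (5 - 3) = -5 + 2 = -3)
r(U) = 1/(-3 + U) (r(U) = 1/(U - 3) = 1/(-3 + U))
-20*r(-2)*(-15) = -20/(-3 - 2)*(-15) = -20/(-5)*(-15) = -20*(-1/5)*(-15) = 4*(-15) = -60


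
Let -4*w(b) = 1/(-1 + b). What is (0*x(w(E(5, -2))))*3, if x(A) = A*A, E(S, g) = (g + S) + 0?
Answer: 0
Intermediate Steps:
E(S, g) = S + g (E(S, g) = (S + g) + 0 = S + g)
w(b) = -1/(4*(-1 + b))
x(A) = A²
(0*x(w(E(5, -2))))*3 = (0*(-1/(-4 + 4*(5 - 2)))²)*3 = (0*(-1/(-4 + 4*3))²)*3 = (0*(-1/(-4 + 12))²)*3 = (0*(-1/8)²)*3 = (0*(-1*⅛)²)*3 = (0*(-⅛)²)*3 = (0*(1/64))*3 = 0*3 = 0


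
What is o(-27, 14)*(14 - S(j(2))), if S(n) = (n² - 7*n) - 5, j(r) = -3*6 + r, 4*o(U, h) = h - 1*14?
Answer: 0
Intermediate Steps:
o(U, h) = -7/2 + h/4 (o(U, h) = (h - 1*14)/4 = (h - 14)/4 = (-14 + h)/4 = -7/2 + h/4)
j(r) = -18 + r
S(n) = -5 + n² - 7*n
o(-27, 14)*(14 - S(j(2))) = (-7/2 + (¼)*14)*(14 - (-5 + (-18 + 2)² - 7*(-18 + 2))) = (-7/2 + 7/2)*(14 - (-5 + (-16)² - 7*(-16))) = 0*(14 - (-5 + 256 + 112)) = 0*(14 - 1*363) = 0*(14 - 363) = 0*(-349) = 0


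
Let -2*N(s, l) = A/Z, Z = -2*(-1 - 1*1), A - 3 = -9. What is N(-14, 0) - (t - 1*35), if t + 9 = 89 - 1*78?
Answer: 135/4 ≈ 33.750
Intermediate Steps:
t = 2 (t = -9 + (89 - 1*78) = -9 + (89 - 78) = -9 + 11 = 2)
A = -6 (A = 3 - 9 = -6)
Z = 4 (Z = -2*(-1 - 1) = -2*(-2) = 4)
N(s, l) = ¾ (N(s, l) = -(-3)/4 = -½*(-3/2) = ¾)
N(-14, 0) - (t - 1*35) = ¾ - (2 - 1*35) = ¾ - (2 - 35) = ¾ - 1*(-33) = ¾ + 33 = 135/4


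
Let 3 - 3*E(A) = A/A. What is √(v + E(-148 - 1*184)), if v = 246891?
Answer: 5*√88881/3 ≈ 496.88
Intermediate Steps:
E(A) = ⅔ (E(A) = 1 - A/(3*A) = 1 - ⅓*1 = 1 - ⅓ = ⅔)
√(v + E(-148 - 1*184)) = √(246891 + ⅔) = √(740675/3) = 5*√88881/3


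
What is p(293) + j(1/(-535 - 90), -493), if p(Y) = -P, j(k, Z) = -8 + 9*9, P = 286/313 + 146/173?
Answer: 3857701/54149 ≈ 71.242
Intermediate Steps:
P = 95176/54149 (P = 286*(1/313) + 146*(1/173) = 286/313 + 146/173 = 95176/54149 ≈ 1.7577)
j(k, Z) = 73 (j(k, Z) = -8 + 81 = 73)
p(Y) = -95176/54149 (p(Y) = -1*95176/54149 = -95176/54149)
p(293) + j(1/(-535 - 90), -493) = -95176/54149 + 73 = 3857701/54149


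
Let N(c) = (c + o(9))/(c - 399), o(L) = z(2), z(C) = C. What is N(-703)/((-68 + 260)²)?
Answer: 701/40624128 ≈ 1.7256e-5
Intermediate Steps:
o(L) = 2
N(c) = (2 + c)/(-399 + c) (N(c) = (c + 2)/(c - 399) = (2 + c)/(-399 + c))
N(-703)/((-68 + 260)²) = ((2 - 703)/(-399 - 703))/((-68 + 260)²) = (-701/(-1102))/(192²) = -1/1102*(-701)/36864 = (701/1102)*(1/36864) = 701/40624128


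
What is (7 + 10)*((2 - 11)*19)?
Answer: -2907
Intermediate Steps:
(7 + 10)*((2 - 11)*19) = 17*(-9*19) = 17*(-171) = -2907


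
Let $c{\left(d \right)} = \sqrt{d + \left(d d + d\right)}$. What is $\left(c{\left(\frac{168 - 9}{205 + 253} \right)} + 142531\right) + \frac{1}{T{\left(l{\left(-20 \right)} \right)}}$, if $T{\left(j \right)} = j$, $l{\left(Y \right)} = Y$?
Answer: $\frac{2850619}{20} + \frac{5 \sqrt{6837}}{458} \approx 1.4253 \cdot 10^{5}$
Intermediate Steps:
$c{\left(d \right)} = \sqrt{d^{2} + 2 d}$ ($c{\left(d \right)} = \sqrt{d + \left(d^{2} + d\right)} = \sqrt{d + \left(d + d^{2}\right)} = \sqrt{d^{2} + 2 d}$)
$\left(c{\left(\frac{168 - 9}{205 + 253} \right)} + 142531\right) + \frac{1}{T{\left(l{\left(-20 \right)} \right)}} = \left(\sqrt{\frac{168 - 9}{205 + 253} \left(2 + \frac{168 - 9}{205 + 253}\right)} + 142531\right) + \frac{1}{-20} = \left(\sqrt{\frac{159}{458} \left(2 + \frac{159}{458}\right)} + 142531\right) - \frac{1}{20} = \left(\sqrt{159 \cdot \frac{1}{458} \left(2 + 159 \cdot \frac{1}{458}\right)} + 142531\right) - \frac{1}{20} = \left(\sqrt{\frac{159 \left(2 + \frac{159}{458}\right)}{458}} + 142531\right) - \frac{1}{20} = \left(\sqrt{\frac{159}{458} \cdot \frac{1075}{458}} + 142531\right) - \frac{1}{20} = \left(\sqrt{\frac{170925}{209764}} + 142531\right) - \frac{1}{20} = \left(\frac{5 \sqrt{6837}}{458} + 142531\right) - \frac{1}{20} = \left(142531 + \frac{5 \sqrt{6837}}{458}\right) - \frac{1}{20} = \frac{2850619}{20} + \frac{5 \sqrt{6837}}{458}$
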